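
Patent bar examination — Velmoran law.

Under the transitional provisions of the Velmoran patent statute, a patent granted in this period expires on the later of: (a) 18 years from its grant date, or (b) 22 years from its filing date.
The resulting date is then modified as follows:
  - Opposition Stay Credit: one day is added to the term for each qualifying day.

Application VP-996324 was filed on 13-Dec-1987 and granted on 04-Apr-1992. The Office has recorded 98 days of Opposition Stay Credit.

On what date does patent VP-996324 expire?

(a) grant + 18 years → 4 April 2010.
(b) filing + 22 years → 13 December 2009.
Later of the two: 4 April 2010.
Opposition Stay Credit: +98 days → 11 July 2010.

2010-07-11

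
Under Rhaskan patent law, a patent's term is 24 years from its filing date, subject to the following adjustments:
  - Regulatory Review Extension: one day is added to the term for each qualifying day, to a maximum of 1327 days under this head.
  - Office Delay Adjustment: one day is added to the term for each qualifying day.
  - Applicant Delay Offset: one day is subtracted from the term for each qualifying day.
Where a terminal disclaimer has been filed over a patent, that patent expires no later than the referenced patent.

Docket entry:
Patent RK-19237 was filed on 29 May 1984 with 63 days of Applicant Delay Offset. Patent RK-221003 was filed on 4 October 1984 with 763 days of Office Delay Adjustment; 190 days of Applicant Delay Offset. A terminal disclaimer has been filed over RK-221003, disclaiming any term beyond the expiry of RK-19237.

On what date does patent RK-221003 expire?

2008-03-27

Natural term of RK-221003:
  Base: filing + 24 years → 4 October 2008.
  Office Delay Adjustment: +763 days → 6 November 2010.
  Applicant Delay Offset: −190 days → 30 April 2010.
Expiry of referenced patent RK-19237:
  Base: filing + 24 years → 29 May 2008.
  Applicant Delay Offset: −63 days → 27 March 2008.
Terminal disclaimer: RK-221003 expires on the earlier of 30 April 2010 and 27 March 2008.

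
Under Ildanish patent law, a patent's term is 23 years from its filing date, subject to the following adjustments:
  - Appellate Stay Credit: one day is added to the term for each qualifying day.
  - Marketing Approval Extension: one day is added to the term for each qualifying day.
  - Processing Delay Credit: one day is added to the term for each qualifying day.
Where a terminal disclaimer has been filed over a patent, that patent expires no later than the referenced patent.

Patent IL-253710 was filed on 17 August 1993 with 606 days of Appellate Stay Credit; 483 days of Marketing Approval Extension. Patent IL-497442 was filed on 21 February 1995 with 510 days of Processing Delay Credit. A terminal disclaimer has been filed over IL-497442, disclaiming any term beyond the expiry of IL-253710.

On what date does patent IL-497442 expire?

Natural term of IL-497442:
  Base: filing + 23 years → 21 February 2018.
  Processing Delay Credit: +510 days → 16 July 2019.
Expiry of referenced patent IL-253710:
  Base: filing + 23 years → 17 August 2016.
  Appellate Stay Credit: +606 days → 15 April 2018.
  Marketing Approval Extension: +483 days → 11 August 2019.
Terminal disclaimer: IL-497442 expires on the earlier of 16 July 2019 and 11 August 2019.

2019-07-16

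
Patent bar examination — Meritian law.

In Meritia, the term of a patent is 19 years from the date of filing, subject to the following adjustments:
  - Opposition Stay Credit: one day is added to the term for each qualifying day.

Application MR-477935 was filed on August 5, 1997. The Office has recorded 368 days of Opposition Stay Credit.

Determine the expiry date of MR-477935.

2017-08-08

Base term: filing date + 19 years → 5 August 2016.
Opposition Stay Credit: +368 days → 8 August 2017.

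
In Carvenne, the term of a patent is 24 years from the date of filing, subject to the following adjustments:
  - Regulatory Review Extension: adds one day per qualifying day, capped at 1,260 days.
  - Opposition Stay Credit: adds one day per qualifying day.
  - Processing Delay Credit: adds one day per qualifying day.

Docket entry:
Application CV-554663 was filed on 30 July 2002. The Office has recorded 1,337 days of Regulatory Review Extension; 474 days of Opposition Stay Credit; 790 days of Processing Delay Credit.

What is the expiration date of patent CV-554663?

2033-06-27

Base term: filing date + 24 years → 30 July 2026.
Regulatory Review Extension: 1337 days claimed exceeds the 1260-day cap, so +1260 days → 10 January 2030.
Opposition Stay Credit: +474 days → 29 April 2031.
Processing Delay Credit: +790 days → 27 June 2033.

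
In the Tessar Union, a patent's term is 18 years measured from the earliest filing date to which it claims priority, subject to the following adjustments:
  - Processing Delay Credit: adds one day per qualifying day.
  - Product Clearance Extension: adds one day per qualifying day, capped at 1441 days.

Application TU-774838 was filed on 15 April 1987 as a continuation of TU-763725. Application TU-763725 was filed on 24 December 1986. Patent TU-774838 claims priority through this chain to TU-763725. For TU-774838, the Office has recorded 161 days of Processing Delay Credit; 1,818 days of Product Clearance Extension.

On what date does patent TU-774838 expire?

Earliest priority filing: 24 December 1986.
Base term: 24 December 1986 + 18 years → 24 December 2004.
Processing Delay Credit: +161 days → 3 June 2005.
Product Clearance Extension: 1818 days claimed exceeds the 1441-day cap, so +1441 days → 14 May 2009.

2009-05-14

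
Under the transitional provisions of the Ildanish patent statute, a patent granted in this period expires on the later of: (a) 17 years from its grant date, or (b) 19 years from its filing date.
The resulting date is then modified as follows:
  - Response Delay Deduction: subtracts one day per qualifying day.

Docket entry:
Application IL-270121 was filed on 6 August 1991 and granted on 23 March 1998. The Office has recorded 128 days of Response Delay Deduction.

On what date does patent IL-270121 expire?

(a) grant + 17 years → 23 March 2015.
(b) filing + 19 years → 6 August 2010.
Later of the two: 23 March 2015.
Response Delay Deduction: −128 days → 15 November 2014.

2014-11-15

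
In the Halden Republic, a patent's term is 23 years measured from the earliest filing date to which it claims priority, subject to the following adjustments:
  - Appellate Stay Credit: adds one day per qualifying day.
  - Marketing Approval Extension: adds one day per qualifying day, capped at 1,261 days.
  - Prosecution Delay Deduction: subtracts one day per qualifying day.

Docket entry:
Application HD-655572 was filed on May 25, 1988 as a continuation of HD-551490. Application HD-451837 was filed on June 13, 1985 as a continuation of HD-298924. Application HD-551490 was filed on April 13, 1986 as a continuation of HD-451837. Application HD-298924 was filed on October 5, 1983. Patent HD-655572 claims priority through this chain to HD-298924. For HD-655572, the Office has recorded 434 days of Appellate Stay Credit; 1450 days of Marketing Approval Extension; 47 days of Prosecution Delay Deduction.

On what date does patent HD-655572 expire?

Earliest priority filing: 5 October 1983.
Base term: 5 October 1983 + 23 years → 5 October 2006.
Appellate Stay Credit: +434 days → 13 December 2007.
Marketing Approval Extension: 1450 days claimed exceeds the 1261-day cap, so +1261 days → 27 May 2011.
Prosecution Delay Deduction: −47 days → 10 April 2011.

April 10, 2011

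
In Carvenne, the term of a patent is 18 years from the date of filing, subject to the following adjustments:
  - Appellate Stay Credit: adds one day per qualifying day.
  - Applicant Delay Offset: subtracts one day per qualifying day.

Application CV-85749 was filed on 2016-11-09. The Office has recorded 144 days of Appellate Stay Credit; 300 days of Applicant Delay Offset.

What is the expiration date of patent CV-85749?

Base term: filing date + 18 years → 9 November 2034.
Appellate Stay Credit: +144 days → 2 April 2035.
Applicant Delay Offset: −300 days → 6 June 2034.

June 6, 2034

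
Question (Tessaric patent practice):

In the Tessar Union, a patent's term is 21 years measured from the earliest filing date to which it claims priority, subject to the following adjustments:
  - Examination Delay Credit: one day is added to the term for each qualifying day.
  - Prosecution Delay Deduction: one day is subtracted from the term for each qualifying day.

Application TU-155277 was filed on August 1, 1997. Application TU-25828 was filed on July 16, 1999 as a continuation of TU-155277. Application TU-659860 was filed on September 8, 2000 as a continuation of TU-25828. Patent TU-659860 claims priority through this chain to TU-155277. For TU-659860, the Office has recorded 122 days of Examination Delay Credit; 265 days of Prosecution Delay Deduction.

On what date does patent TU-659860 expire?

March 11, 2018

Earliest priority filing: 1 August 1997.
Base term: 1 August 1997 + 21 years → 1 August 2018.
Examination Delay Credit: +122 days → 1 December 2018.
Prosecution Delay Deduction: −265 days → 11 March 2018.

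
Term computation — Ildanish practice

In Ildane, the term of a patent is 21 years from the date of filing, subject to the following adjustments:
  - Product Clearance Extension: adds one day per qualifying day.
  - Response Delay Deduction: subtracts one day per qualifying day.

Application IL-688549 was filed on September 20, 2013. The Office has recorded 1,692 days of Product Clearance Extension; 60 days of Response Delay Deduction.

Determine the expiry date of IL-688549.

Base term: filing date + 21 years → 20 September 2034.
Product Clearance Extension: +1692 days → 9 May 2039.
Response Delay Deduction: −60 days → 10 March 2039.

March 10, 2039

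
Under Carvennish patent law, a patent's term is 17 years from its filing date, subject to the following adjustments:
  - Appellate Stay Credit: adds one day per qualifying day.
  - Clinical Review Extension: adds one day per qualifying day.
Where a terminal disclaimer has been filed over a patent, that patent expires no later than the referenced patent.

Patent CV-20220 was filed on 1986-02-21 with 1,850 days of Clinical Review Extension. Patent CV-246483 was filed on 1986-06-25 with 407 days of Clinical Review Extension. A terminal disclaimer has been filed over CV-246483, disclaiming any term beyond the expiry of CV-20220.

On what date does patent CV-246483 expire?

Natural term of CV-246483:
  Base: filing + 17 years → 25 June 2003.
  Clinical Review Extension: +407 days → 5 August 2004.
Expiry of referenced patent CV-20220:
  Base: filing + 17 years → 21 February 2003.
  Clinical Review Extension: +1850 days → 16 March 2008.
Terminal disclaimer: CV-246483 expires on the earlier of 5 August 2004 and 16 March 2008.

August 5, 2004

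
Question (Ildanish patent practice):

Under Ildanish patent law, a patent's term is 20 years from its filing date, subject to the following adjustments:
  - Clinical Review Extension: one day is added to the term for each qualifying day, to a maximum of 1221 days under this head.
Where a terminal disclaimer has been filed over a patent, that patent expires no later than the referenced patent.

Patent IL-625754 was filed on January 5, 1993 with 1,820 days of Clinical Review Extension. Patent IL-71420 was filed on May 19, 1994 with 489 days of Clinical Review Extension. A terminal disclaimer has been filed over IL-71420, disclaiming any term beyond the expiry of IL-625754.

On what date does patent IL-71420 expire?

2015-09-20

Natural term of IL-71420:
  Base: filing + 20 years → 19 May 2014.
  Clinical Review Extension: 489 days (within the 1221-day cap) → +489 days → 20 September 2015.
Expiry of referenced patent IL-625754:
  Base: filing + 20 years → 5 January 2013.
  Clinical Review Extension: 1820 days claimed exceeds the 1221-day cap, so +1221 days → 10 May 2016.
Terminal disclaimer: IL-71420 expires on the earlier of 20 September 2015 and 10 May 2016.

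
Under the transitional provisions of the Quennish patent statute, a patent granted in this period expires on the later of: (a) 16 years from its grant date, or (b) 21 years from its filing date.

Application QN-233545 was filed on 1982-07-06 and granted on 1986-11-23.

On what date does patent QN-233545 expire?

(a) grant + 16 years → 23 November 2002.
(b) filing + 21 years → 6 July 2003.
Later of the two: 6 July 2003.

July 6, 2003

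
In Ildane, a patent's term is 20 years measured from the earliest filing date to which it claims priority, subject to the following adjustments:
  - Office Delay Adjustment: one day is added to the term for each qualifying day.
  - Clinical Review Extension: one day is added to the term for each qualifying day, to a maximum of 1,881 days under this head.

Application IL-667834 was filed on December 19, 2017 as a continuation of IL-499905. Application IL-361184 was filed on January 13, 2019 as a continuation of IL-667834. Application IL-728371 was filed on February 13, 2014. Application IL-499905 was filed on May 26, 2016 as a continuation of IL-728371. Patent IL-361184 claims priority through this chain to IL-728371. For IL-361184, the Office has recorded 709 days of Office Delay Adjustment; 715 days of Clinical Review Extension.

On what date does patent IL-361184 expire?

2038-01-07

Earliest priority filing: 13 February 2014.
Base term: 13 February 2014 + 20 years → 13 February 2034.
Office Delay Adjustment: +709 days → 23 January 2036.
Clinical Review Extension: 715 days (within the 1881-day cap) → +715 days → 7 January 2038.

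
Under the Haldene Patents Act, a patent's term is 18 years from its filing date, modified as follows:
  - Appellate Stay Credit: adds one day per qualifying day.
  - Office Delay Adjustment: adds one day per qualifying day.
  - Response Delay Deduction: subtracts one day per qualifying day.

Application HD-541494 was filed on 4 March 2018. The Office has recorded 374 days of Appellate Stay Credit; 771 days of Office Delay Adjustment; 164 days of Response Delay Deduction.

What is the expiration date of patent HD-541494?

2038-11-10

Base term: filing date + 18 years → 4 March 2036.
Appellate Stay Credit: +374 days → 13 March 2037.
Office Delay Adjustment: +771 days → 23 April 2039.
Response Delay Deduction: −164 days → 10 November 2038.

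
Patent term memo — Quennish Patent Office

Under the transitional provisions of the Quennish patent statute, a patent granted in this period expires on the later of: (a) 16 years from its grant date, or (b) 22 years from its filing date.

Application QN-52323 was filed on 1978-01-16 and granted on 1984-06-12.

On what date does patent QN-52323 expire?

(a) grant + 16 years → 12 June 2000.
(b) filing + 22 years → 16 January 2000.
Later of the two: 12 June 2000.

June 12, 2000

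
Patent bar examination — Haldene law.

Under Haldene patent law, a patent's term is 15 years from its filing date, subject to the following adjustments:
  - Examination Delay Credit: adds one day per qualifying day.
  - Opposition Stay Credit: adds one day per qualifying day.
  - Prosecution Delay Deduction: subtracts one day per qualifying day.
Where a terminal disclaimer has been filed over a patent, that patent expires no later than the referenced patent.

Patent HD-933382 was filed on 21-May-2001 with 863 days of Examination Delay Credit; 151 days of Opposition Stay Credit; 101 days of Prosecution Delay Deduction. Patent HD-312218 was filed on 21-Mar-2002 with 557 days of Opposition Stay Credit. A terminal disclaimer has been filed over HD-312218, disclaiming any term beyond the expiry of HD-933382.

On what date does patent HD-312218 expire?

Natural term of HD-312218:
  Base: filing + 15 years → 21 March 2017.
  Opposition Stay Credit: +557 days → 29 September 2018.
Expiry of referenced patent HD-933382:
  Base: filing + 15 years → 21 May 2016.
  Examination Delay Credit: +863 days → 1 October 2018.
  Opposition Stay Credit: +151 days → 1 March 2019.
  Prosecution Delay Deduction: −101 days → 20 November 2018.
Terminal disclaimer: HD-312218 expires on the earlier of 29 September 2018 and 20 November 2018.

2018-09-29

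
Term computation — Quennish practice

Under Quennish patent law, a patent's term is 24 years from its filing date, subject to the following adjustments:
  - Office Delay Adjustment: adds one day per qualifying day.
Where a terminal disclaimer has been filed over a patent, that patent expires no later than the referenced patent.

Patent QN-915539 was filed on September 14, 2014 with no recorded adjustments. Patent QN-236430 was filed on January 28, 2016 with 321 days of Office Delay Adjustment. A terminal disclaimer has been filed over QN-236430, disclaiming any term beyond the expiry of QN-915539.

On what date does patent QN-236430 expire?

September 14, 2038

Natural term of QN-236430:
  Base: filing + 24 years → 28 January 2040.
  Office Delay Adjustment: +321 days → 14 December 2040.
Expiry of referenced patent QN-915539:
  Base: filing + 24 years → 14 September 2038.
Terminal disclaimer: QN-236430 expires on the earlier of 14 December 2040 and 14 September 2038.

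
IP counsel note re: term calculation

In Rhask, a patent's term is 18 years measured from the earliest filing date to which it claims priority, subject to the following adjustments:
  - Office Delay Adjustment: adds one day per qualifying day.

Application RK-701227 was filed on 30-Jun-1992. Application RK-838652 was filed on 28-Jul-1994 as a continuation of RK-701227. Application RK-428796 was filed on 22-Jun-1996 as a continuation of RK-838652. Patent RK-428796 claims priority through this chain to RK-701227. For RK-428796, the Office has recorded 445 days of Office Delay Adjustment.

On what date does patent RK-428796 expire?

Earliest priority filing: 30 June 1992.
Base term: 30 June 1992 + 18 years → 30 June 2010.
Office Delay Adjustment: +445 days → 18 September 2011.

September 18, 2011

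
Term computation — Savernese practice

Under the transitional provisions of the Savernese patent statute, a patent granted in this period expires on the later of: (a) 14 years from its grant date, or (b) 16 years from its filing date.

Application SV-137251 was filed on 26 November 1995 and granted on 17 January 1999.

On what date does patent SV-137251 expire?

2013-01-17

(a) grant + 14 years → 17 January 2013.
(b) filing + 16 years → 26 November 2011.
Later of the two: 17 January 2013.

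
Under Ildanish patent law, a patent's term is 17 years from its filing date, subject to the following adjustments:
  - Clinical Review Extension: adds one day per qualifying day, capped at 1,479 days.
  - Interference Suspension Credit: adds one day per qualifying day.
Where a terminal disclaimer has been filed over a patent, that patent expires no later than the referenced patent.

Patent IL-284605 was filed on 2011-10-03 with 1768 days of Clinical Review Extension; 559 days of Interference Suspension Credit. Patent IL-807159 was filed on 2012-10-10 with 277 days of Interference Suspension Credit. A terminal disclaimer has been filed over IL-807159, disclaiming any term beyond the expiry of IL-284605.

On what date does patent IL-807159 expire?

2030-07-14

Natural term of IL-807159:
  Base: filing + 17 years → 10 October 2029.
  Interference Suspension Credit: +277 days → 14 July 2030.
Expiry of referenced patent IL-284605:
  Base: filing + 17 years → 3 October 2028.
  Clinical Review Extension: 1768 days claimed exceeds the 1479-day cap, so +1479 days → 21 October 2032.
  Interference Suspension Credit: +559 days → 3 May 2034.
Terminal disclaimer: IL-807159 expires on the earlier of 14 July 2030 and 3 May 2034.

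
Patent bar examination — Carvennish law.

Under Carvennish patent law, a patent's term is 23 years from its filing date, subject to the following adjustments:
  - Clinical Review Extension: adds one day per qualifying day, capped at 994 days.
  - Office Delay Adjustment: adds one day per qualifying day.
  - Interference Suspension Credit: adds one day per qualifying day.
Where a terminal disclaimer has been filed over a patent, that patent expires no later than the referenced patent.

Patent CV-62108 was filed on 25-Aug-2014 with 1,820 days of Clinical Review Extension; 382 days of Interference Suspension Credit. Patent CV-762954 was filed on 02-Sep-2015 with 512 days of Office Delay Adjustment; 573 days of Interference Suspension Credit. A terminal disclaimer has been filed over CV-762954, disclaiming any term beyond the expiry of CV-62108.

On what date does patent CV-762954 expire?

June 1, 2041

Natural term of CV-762954:
  Base: filing + 23 years → 2 September 2038.
  Office Delay Adjustment: +512 days → 27 January 2040.
  Interference Suspension Credit: +573 days → 22 August 2041.
Expiry of referenced patent CV-62108:
  Base: filing + 23 years → 25 August 2037.
  Clinical Review Extension: 1820 days claimed exceeds the 994-day cap, so +994 days → 15 May 2040.
  Interference Suspension Credit: +382 days → 1 June 2041.
Terminal disclaimer: CV-762954 expires on the earlier of 22 August 2041 and 1 June 2041.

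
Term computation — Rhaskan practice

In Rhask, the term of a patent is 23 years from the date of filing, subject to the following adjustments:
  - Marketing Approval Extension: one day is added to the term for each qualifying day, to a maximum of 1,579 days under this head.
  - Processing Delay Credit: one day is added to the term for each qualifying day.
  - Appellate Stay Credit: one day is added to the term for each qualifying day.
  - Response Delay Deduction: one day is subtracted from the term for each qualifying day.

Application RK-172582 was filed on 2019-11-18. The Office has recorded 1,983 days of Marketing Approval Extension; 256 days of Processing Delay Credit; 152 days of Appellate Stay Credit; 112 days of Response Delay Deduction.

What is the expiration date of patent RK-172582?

January 6, 2048

Base term: filing date + 23 years → 18 November 2042.
Marketing Approval Extension: 1983 days claimed exceeds the 1579-day cap, so +1579 days → 16 March 2047.
Processing Delay Credit: +256 days → 27 November 2047.
Appellate Stay Credit: +152 days → 27 April 2048.
Response Delay Deduction: −112 days → 6 January 2048.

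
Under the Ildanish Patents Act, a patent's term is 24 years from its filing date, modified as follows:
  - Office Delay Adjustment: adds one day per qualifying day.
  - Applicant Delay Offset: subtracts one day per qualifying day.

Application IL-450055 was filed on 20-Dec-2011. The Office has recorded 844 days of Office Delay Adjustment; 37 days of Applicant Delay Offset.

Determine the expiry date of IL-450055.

Base term: filing date + 24 years → 20 December 2035.
Office Delay Adjustment: +844 days → 12 April 2038.
Applicant Delay Offset: −37 days → 6 March 2038.

March 6, 2038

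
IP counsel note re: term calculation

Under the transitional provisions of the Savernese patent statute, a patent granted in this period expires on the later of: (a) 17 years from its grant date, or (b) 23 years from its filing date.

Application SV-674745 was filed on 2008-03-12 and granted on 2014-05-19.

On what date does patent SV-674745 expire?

2031-05-19

(a) grant + 17 years → 19 May 2031.
(b) filing + 23 years → 12 March 2031.
Later of the two: 19 May 2031.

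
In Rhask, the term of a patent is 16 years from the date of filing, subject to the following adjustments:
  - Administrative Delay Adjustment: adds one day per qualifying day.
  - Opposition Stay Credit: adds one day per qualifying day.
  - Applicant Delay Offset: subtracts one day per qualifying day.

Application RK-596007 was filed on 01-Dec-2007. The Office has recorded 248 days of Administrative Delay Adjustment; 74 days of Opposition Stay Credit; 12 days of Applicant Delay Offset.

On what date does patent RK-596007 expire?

Base term: filing date + 16 years → 1 December 2023.
Administrative Delay Adjustment: +248 days → 5 August 2024.
Opposition Stay Credit: +74 days → 18 October 2024.
Applicant Delay Offset: −12 days → 6 October 2024.

October 6, 2024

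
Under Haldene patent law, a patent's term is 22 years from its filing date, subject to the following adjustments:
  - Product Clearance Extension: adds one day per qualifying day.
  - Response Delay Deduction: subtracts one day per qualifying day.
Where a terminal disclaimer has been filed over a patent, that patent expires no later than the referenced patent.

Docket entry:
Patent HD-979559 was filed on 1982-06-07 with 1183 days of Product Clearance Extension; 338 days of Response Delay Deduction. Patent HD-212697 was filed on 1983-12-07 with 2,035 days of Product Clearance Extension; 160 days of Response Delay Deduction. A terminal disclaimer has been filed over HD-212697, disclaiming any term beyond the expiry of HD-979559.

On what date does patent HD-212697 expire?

Natural term of HD-212697:
  Base: filing + 22 years → 7 December 2005.
  Product Clearance Extension: +2035 days → 4 July 2011.
  Response Delay Deduction: −160 days → 25 January 2011.
Expiry of referenced patent HD-979559:
  Base: filing + 22 years → 7 June 2004.
  Product Clearance Extension: +1183 days → 3 September 2007.
  Response Delay Deduction: −338 days → 30 September 2006.
Terminal disclaimer: HD-212697 expires on the earlier of 25 January 2011 and 30 September 2006.

2006-09-30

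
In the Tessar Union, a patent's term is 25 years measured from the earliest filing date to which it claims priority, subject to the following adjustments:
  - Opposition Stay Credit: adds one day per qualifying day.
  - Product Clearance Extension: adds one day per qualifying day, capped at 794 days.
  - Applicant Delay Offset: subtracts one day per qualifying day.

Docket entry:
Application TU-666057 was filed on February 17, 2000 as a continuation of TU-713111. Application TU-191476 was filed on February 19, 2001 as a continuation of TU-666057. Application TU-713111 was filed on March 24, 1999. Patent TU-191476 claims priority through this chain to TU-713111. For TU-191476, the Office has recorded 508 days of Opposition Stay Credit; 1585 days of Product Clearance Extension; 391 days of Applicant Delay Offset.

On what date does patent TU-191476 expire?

September 21, 2026

Earliest priority filing: 24 March 1999.
Base term: 24 March 1999 + 25 years → 24 March 2024.
Opposition Stay Credit: +508 days → 14 August 2025.
Product Clearance Extension: 1585 days claimed exceeds the 794-day cap, so +794 days → 17 October 2027.
Applicant Delay Offset: −391 days → 21 September 2026.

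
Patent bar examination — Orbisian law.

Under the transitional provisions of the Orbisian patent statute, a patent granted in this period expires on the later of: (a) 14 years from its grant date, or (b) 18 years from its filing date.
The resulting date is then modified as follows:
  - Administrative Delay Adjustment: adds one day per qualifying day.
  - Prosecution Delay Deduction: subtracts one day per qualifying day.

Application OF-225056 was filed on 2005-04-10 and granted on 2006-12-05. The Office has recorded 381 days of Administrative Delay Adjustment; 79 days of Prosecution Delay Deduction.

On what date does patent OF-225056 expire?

February 6, 2024

(a) grant + 14 years → 5 December 2020.
(b) filing + 18 years → 10 April 2023.
Later of the two: 10 April 2023.
Administrative Delay Adjustment: +381 days → 25 April 2024.
Prosecution Delay Deduction: −79 days → 6 February 2024.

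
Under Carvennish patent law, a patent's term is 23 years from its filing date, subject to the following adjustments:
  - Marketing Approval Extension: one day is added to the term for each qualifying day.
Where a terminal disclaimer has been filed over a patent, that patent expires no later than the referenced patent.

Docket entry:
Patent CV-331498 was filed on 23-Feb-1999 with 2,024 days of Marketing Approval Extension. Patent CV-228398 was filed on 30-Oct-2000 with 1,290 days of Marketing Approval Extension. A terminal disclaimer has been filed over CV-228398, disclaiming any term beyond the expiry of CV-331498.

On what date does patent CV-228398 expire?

2027-05-12

Natural term of CV-228398:
  Base: filing + 23 years → 30 October 2023.
  Marketing Approval Extension: +1290 days → 12 May 2027.
Expiry of referenced patent CV-331498:
  Base: filing + 23 years → 23 February 2022.
  Marketing Approval Extension: +2024 days → 9 September 2027.
Terminal disclaimer: CV-228398 expires on the earlier of 12 May 2027 and 9 September 2027.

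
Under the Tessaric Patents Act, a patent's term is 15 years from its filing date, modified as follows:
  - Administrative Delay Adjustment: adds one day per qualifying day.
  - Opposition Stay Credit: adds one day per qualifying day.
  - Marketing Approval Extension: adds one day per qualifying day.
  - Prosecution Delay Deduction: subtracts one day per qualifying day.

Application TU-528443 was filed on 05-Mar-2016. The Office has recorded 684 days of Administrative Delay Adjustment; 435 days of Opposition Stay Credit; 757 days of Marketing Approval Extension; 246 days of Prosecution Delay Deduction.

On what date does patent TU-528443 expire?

August 21, 2035

Base term: filing date + 15 years → 5 March 2031.
Administrative Delay Adjustment: +684 days → 17 January 2033.
Opposition Stay Credit: +435 days → 28 March 2034.
Marketing Approval Extension: +757 days → 23 April 2036.
Prosecution Delay Deduction: −246 days → 21 August 2035.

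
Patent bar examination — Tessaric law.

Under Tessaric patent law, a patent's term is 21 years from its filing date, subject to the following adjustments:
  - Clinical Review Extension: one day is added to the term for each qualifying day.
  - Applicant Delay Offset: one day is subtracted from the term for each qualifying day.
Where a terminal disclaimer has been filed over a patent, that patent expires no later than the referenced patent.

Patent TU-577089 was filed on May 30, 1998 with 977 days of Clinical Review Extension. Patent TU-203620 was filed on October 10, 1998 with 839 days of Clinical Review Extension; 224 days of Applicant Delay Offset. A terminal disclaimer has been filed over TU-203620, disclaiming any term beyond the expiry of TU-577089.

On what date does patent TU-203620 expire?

Natural term of TU-203620:
  Base: filing + 21 years → 10 October 2019.
  Clinical Review Extension: +839 days → 26 January 2022.
  Applicant Delay Offset: −224 days → 16 June 2021.
Expiry of referenced patent TU-577089:
  Base: filing + 21 years → 30 May 2019.
  Clinical Review Extension: +977 days → 31 January 2022.
Terminal disclaimer: TU-203620 expires on the earlier of 16 June 2021 and 31 January 2022.

June 16, 2021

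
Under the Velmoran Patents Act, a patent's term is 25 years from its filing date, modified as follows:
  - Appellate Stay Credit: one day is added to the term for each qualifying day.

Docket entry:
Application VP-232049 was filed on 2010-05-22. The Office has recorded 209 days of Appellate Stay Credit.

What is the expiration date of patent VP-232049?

December 17, 2035

Base term: filing date + 25 years → 22 May 2035.
Appellate Stay Credit: +209 days → 17 December 2035.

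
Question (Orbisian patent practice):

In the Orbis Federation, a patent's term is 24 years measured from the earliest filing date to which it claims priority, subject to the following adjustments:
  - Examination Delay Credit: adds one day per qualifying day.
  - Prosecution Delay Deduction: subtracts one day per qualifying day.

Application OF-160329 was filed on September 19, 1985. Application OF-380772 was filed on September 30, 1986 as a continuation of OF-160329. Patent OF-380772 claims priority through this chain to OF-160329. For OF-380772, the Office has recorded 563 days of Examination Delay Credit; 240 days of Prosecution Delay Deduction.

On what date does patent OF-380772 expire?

August 8, 2010

Earliest priority filing: 19 September 1985.
Base term: 19 September 1985 + 24 years → 19 September 2009.
Examination Delay Credit: +563 days → 5 April 2011.
Prosecution Delay Deduction: −240 days → 8 August 2010.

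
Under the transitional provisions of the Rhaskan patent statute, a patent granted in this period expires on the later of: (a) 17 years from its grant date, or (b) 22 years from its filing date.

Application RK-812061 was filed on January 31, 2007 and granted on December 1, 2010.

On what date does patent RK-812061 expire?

January 31, 2029

(a) grant + 17 years → 1 December 2027.
(b) filing + 22 years → 31 January 2029.
Later of the two: 31 January 2029.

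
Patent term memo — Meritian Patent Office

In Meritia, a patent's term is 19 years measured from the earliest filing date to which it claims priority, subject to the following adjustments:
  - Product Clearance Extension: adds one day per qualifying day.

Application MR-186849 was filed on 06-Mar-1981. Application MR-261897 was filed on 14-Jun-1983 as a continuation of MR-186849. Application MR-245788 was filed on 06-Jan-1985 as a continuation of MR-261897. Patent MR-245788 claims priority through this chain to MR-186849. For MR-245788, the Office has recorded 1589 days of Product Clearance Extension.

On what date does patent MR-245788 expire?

Earliest priority filing: 6 March 1981.
Base term: 6 March 1981 + 19 years → 6 March 2000.
Product Clearance Extension: +1589 days → 12 July 2004.

July 12, 2004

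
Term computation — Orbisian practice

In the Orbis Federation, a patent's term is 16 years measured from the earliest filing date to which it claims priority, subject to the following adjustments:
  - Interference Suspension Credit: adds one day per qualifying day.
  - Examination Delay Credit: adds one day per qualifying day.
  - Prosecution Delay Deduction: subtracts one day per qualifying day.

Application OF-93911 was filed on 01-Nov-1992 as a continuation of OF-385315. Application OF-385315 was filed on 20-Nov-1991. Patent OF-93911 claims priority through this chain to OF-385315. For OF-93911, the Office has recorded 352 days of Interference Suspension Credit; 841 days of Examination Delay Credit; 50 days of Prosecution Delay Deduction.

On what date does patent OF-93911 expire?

Earliest priority filing: 20 November 1991.
Base term: 20 November 1991 + 16 years → 20 November 2007.
Interference Suspension Credit: +352 days → 6 November 2008.
Examination Delay Credit: +841 days → 25 February 2011.
Prosecution Delay Deduction: −50 days → 6 January 2011.

January 6, 2011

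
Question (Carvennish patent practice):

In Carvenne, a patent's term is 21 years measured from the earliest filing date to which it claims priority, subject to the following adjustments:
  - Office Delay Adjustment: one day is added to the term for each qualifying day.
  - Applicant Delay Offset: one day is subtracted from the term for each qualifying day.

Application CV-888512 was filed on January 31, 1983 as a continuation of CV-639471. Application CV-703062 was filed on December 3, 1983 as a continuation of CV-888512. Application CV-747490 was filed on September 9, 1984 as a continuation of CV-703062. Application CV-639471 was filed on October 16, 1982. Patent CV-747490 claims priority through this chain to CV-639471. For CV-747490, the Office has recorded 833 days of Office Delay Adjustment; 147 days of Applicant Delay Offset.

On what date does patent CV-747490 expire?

Earliest priority filing: 16 October 1982.
Base term: 16 October 1982 + 21 years → 16 October 2003.
Office Delay Adjustment: +833 days → 26 January 2006.
Applicant Delay Offset: −147 days → 1 September 2005.

2005-09-01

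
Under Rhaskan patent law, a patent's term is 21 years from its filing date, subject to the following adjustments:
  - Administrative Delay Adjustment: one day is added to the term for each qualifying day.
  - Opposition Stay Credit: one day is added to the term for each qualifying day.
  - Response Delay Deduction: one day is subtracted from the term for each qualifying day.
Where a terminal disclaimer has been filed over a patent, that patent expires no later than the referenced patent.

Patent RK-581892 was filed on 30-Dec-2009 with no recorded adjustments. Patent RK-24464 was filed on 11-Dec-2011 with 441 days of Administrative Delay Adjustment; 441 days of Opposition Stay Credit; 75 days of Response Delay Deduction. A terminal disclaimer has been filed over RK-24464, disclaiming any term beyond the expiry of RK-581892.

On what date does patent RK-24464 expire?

Natural term of RK-24464:
  Base: filing + 21 years → 11 December 2032.
  Administrative Delay Adjustment: +441 days → 25 February 2034.
  Opposition Stay Credit: +441 days → 12 May 2035.
  Response Delay Deduction: −75 days → 26 February 2035.
Expiry of referenced patent RK-581892:
  Base: filing + 21 years → 30 December 2030.
Terminal disclaimer: RK-24464 expires on the earlier of 26 February 2035 and 30 December 2030.

2030-12-30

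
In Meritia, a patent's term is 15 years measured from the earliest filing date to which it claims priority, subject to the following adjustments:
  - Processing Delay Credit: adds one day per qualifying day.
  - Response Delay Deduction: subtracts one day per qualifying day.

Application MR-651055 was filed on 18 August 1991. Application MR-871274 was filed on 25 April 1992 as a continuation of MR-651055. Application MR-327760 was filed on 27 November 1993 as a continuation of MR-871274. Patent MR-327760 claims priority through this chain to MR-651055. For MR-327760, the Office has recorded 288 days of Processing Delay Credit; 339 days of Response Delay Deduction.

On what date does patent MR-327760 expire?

2006-06-28

Earliest priority filing: 18 August 1991.
Base term: 18 August 1991 + 15 years → 18 August 2006.
Processing Delay Credit: +288 days → 2 June 2007.
Response Delay Deduction: −339 days → 28 June 2006.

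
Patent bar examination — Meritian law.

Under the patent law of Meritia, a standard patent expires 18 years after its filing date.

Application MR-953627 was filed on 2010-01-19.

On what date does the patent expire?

Filing date + 18 years → 19 January 2028.

January 19, 2028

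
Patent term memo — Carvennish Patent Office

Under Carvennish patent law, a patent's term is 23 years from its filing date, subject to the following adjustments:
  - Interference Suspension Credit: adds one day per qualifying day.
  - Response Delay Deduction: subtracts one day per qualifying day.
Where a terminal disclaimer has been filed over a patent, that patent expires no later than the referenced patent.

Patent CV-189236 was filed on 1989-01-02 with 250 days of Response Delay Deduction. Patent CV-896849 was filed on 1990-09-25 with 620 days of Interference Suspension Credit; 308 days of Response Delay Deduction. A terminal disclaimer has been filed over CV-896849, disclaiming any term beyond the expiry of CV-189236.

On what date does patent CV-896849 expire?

Natural term of CV-896849:
  Base: filing + 23 years → 25 September 2013.
  Interference Suspension Credit: +620 days → 7 June 2015.
  Response Delay Deduction: −308 days → 3 August 2014.
Expiry of referenced patent CV-189236:
  Base: filing + 23 years → 2 January 2012.
  Response Delay Deduction: −250 days → 27 April 2011.
Terminal disclaimer: CV-896849 expires on the earlier of 3 August 2014 and 27 April 2011.

2011-04-27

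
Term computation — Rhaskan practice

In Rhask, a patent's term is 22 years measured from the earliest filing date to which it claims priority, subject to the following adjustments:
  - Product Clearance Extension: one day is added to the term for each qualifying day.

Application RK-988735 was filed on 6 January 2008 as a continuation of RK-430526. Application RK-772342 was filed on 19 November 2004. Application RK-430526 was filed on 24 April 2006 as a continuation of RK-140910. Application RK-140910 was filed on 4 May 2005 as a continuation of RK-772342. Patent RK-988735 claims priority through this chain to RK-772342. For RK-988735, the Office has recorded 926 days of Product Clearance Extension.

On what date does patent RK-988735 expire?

Earliest priority filing: 19 November 2004.
Base term: 19 November 2004 + 22 years → 19 November 2026.
Product Clearance Extension: +926 days → 2 June 2029.

June 2, 2029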